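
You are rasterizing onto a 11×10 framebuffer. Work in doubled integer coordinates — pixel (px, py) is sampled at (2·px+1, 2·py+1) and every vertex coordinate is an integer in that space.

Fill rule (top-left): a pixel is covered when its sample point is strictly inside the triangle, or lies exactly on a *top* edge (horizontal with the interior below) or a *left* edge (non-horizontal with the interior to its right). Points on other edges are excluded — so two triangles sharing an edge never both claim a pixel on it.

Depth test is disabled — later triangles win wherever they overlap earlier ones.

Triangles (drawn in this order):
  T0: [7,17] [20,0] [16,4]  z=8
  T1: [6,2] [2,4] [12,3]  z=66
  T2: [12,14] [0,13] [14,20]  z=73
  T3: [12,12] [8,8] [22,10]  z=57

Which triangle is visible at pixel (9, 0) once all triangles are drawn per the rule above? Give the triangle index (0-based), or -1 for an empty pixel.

T0:
  2·area = 16  (B↔C swapped to make it positive)
  edge (7, 17)→(16, 4): d=(9,-13) top-left  bias=+0
  edge (16, 4)→(20, 0): d=(4,-4) top-left  bias=+0
  edge (20, 0)→(7, 17): d=(-13,17) right/bottom  bias=-1
    (9,0)@(19, 1): e=[12,0,4] → █  [on edge]
    (10,0)@(21, 1): e=[38,8,-30] → ·
    (8,1)@(17, 3): e=[4,0,12] → █  [on edge]
    (9,1)@(19, 3): e=[30,8,-22] → ·
    (7,2)@(15, 5): e=[-4,0,20] → ·  [on edge]
    (8,2)@(17, 5): e=[22,8,-14] → ·
    (6,3)@(13, 7): e=[-12,0,28] → ·  [on edge]
    (5,4)@(11, 9): e=[-20,0,36] → ·  [on edge]
    (6,4)@(13, 9): e=[6,8,2] → █
    (7,4)@(15, 9): e=[32,16,-32] → ·
    (4,5)@(9, 11): e=[-28,0,44] → ·  [on edge]
    (6,5)@(13, 11): e=[24,16,-24] → ·
    (3,6)@(7, 13): e=[-36,0,52] → ·  [on edge]
    (2,7)@(5, 15): e=[-44,0,60] → ·  [on edge]
    (1,8)@(3, 17): e=[-52,0,68] → ·  [on edge]
    (3,8)@(7, 17): e=[0,16,0] → ·  [on edge]
    (0,9)@(1, 19): e=[-60,0,76] → ·  [on edge]
  covered (3 px):
    · · · · · · · · · █ ·
    · · · · · · · · █ · ·
    · · · · · · · · · · ·
    · · · · · · · · · · ·
    · · · · · · █ · · · ·
    · · · · · · · · · · ·
    · · · · · · · · · · ·
    · · · · · · · · · · ·
    · · · · · · · · · · ·
    · · · · · · · · · · ·
T1:
  2·area = 16  (B↔C swapped to make it positive)
  edge (6, 2)→(12, 3): d=(6,1) right/bottom  bias=-1
  edge (12, 3)→(2, 4): d=(-10,1) right/bottom  bias=-1
  edge (2, 4)→(6, 2): d=(4,-2) top-left  bias=+0
    (2,1)@(5, 3): e=[7,7,2] → █
    (3,1)@(7, 3): e=[5,5,6] → █
    (4,1)@(9, 3): e=[3,3,10] → █
    (5,1)@(11, 3): e=[1,1,14] → █
    (6,1)@(13, 3): e=[-1,-1,18] → ·
    (2,2)@(5, 5): e=[19,-13,10] → ·
    (3,2)@(7, 5): e=[17,-15,14] → ·
    (4,2)@(9, 5): e=[15,-17,18] → ·
    (5,2)@(11, 5): e=[13,-19,22] → ·
  covered (4 px):
    · · · · · · · · · · ·
    · · █ █ █ █ · · · · ·
    · · · · · · · · · · ·
    · · · · · · · · · · ·
    · · · · · · · · · · ·
    · · · · · · · · · · ·
    · · · · · · · · · · ·
    · · · · · · · · · · ·
    · · · · · · · · · · ·
    · · · · · · · · · · ·
T2:
  2·area = 70  (B↔C swapped to make it positive)
  edge (12, 14)→(14, 20): d=(2,6) right/bottom  bias=-1
  edge (14, 20)→(0, 13): d=(-14,-7) top-left  bias=+0
  edge (0, 13)→(12, 14): d=(12,1) right/bottom  bias=-1
    (4,2)@(9, 5): e=[0,175,-105] → ·  [on edge]
    (5,5)@(11, 11): e=[0,105,-35] → ·  [on edge]
    (2,7)@(5, 15): e=[44,7,19] → █
    (3,7)@(7, 15): e=[32,21,17] → █
    (4,7)@(9, 15): e=[20,35,15] → █
    (5,7)@(11, 15): e=[8,49,13] → █
    (6,7)@(13, 15): e=[-4,63,11] → ·
    (2,8)@(5, 17): e=[48,-21,43] → ·
    (3,8)@(7, 17): e=[36,-7,41] → ·
    (4,8)@(9, 17): e=[24,7,39] → █
    (6,8)@(13, 17): e=[0,35,35] → ·  [on edge]
    (4,9)@(9, 19): e=[28,-21,63] → ·
  covered (7 px):
    · · · · · · · · · · ·
    · · · · · · · · · · ·
    · · · · · · · · · · ·
    · · · · · · · · · · ·
    · · · · · · · · · · ·
    · · · · · · · · · · ·
    · · · · · · · · · · ·
    · · █ █ █ █ · · · · ·
    · · · · █ █ · · · · ·
    · · · · · · █ · · · ·
T3:
  2·area = 48
  edge (12, 12)→(8, 8): d=(-4,-4) top-left  bias=+0
  edge (8, 8)→(22, 10): d=(14,2) right/bottom  bias=-1
  edge (22, 10)→(12, 12): d=(-10,2) right/bottom  bias=-1
    (0,0)@(1, 1): e=[0,-84,132] → ·  [on edge]
    (1,1)@(3, 3): e=[0,-60,108] → ·  [on edge]
    (2,2)@(5, 5): e=[0,-36,84] → ·  [on edge]
    (0,3)@(1, 7): e=[-24,0,72] → ·  [on edge]
    (3,3)@(7, 7): e=[0,-12,60] → ·  [on edge]
    (4,4)@(9, 9): e=[0,12,36] → █  [on edge]
    (5,4)@(11, 9): e=[8,8,32] → █
    (6,4)@(13, 9): e=[16,4,28] → █
    (7,4)@(15, 9): e=[24,0,24] → ·  [on edge]
    (4,5)@(9, 11): e=[-8,40,16] → ·
    (5,5)@(11, 11): e=[0,36,12] → █  [on edge]
    (7,5)@(15, 11): e=[16,28,4] → █
    (8,5)@(17, 11): e=[24,24,0] → ·  [on edge]
    (3,6)@(7, 13): e=[-24,72,0] → ·  [on edge]
    (6,6)@(13, 13): e=[0,60,-12] → ·  [on edge]
    (7,7)@(15, 15): e=[0,84,-36] → ·  [on edge]
    (8,8)@(17, 17): e=[0,108,-60] → ·  [on edge]
    (9,9)@(19, 19): e=[0,132,-84] → ·  [on edge]
  covered (6 px):
    · · · · · · · · · · ·
    · · · · · · · · · · ·
    · · · · · · · · · · ·
    · · · · · · · · · · ·
    · · · · █ █ █ · · · ·
    · · · · · █ █ █ · · ·
    · · · · · · · · · · ·
    · · · · · · · · · · ·
    · · · · · · · · · · ·
    · · · · · · · · · · ·

Z-buffer (winner per pixel, '.' = empty):
  . . . . . . . . . 0 .
  . . 1 1 1 1 . . 0 . .
  . . . . . . . . . . .
  . . . . . . . . . . .
  . . . . 3 3 3 . . . .
  . . . . . 3 3 3 . . .
  . . . . . . . . . . .
  . . 2 2 2 2 . . . . .
  . . . . 2 2 . . . . .
  . . . . . . 2 . . . .

Final: 0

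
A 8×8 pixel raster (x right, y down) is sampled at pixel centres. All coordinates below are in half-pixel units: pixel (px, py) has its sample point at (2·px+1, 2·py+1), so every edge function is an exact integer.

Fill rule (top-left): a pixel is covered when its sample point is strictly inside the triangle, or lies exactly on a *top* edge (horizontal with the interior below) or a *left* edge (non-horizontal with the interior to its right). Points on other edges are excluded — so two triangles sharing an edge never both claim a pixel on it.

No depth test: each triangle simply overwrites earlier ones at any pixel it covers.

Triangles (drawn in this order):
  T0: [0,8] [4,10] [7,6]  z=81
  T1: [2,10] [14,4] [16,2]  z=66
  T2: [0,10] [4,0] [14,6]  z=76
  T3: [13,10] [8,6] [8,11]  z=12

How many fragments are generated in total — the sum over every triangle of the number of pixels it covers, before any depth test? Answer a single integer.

T0:
  2·area = 22  (B↔C swapped to make it positive)
  edge (0, 8)→(7, 6): d=(7,-2) top-left  bias=+0
  edge (7, 6)→(4, 10): d=(-3,4) right/bottom  bias=-1
  edge (4, 10)→(0, 8): d=(-4,-2) top-left  bias=+0
    (2,3)@(5, 7): e=[3,5,14] → #
    (3,3)@(7, 7): e=[7,-3,18] → ·
    (1,4)@(3, 9): e=[13,7,2] → #
    (2,4)@(5, 9): e=[17,-1,6] → ·
    (1,5)@(3, 11): e=[27,1,-6] → ·
  covered (2 px):
    · · · · · · · ·
    · · · · · · · ·
    · · · · · · · ·
    · · # · · · · ·
    · # · · · · · ·
    · · · · · · · ·
    · · · · · · · ·
    · · · · · · · ·
T1:
  2·area = 12  (B↔C swapped to make it positive)
  edge (2, 10)→(16, 2): d=(14,-8) top-left  bias=+0
  edge (16, 2)→(14, 4): d=(-2,2) right/bottom  bias=-1
  edge (14, 4)→(2, 10): d=(-12,6) right/bottom  bias=-1
    (7,1)@(15, 3): e=[6,0,6] → ·  [on edge]
    (5,2)@(11, 5): e=[2,4,6] → #
    (6,2)@(13, 5): e=[18,0,-6] → ·  [on edge]
    (5,3)@(11, 7): e=[30,0,-18] → ·  [on edge]
    (4,4)@(9, 9): e=[42,0,-30] → ·  [on edge]
    (3,5)@(7, 11): e=[54,0,-42] → ·  [on edge]
    (2,6)@(5, 13): e=[66,0,-54] → ·  [on edge]
    (1,7)@(3, 15): e=[78,0,-66] → ·  [on edge]
  covered (1 px):
    · · · · · · · ·
    · · · · · · · ·
    · · · · · # · ·
    · · · · · · · ·
    · · · · · · · ·
    · · · · · · · ·
    · · · · · · · ·
    · · · · · · · ·
T2:
  2·area = 124
  edge (0, 10)→(4, 0): d=(4,-10) top-left  bias=+0
  edge (4, 0)→(14, 6): d=(10,6) right/bottom  bias=-1
  edge (14, 6)→(0, 10): d=(-14,4) right/bottom  bias=-1
    (2,0)@(5, 1): e=[14,4,106] → #
    (3,0)@(7, 1): e=[34,-8,98] → ·
    (1,1)@(3, 3): e=[2,36,86] → #
    (3,1)@(7, 3): e=[42,12,70] → #
    (4,1)@(9, 3): e=[62,0,62] → ·  [on edge]
    (1,2)@(3, 5): e=[10,56,58] → #
    (4,2)@(9, 5): e=[70,20,34] → #
    (5,2)@(11, 5): e=[90,8,26] → #
    (6,2)@(13, 5): e=[110,-4,18] → ·
    (1,3)@(3, 7): e=[18,76,30] → #
    (5,3)@(11, 7): e=[98,28,-2] → ·
    (0,4)@(1, 9): e=[6,108,10] → #
  covered (15 px):
    · · # · · · · ·
    · # # # · · · ·
    · # # # # # · ·
    · # # # # · · ·
    # # · · · · · ·
    · · · · · · · ·
    · · · · · · · ·
    · · · · · · · ·
T3:
  2·area = 25  (B↔C swapped to make it positive)
  edge (13, 10)→(8, 11): d=(-5,1) right/bottom  bias=-1
  edge (8, 11)→(8, 6): d=(0,-5) top-left  bias=+0
  edge (8, 6)→(13, 10): d=(5,4) right/bottom  bias=-1
    (4,3)@(9, 7): e=[19,5,1] → #
    (5,3)@(11, 7): e=[17,15,-7] → ·
    (4,4)@(9, 9): e=[9,5,11] → #
    (5,4)@(11, 9): e=[7,15,3] → #
    (6,4)@(13, 9): e=[5,25,-5] → ·
    (4,5)@(9, 11): e=[-1,5,21] → ·
    (5,5)@(11, 11): e=[-3,15,13] → ·
  covered (3 px):
    · · · · · · · ·
    · · · · · · · ·
    · · · · · · · ·
    · · · · # · · ·
    · · · · # # · ·
    · · · · · · · ·
    · · · · · · · ·
    · · · · · · · ·

Final: 21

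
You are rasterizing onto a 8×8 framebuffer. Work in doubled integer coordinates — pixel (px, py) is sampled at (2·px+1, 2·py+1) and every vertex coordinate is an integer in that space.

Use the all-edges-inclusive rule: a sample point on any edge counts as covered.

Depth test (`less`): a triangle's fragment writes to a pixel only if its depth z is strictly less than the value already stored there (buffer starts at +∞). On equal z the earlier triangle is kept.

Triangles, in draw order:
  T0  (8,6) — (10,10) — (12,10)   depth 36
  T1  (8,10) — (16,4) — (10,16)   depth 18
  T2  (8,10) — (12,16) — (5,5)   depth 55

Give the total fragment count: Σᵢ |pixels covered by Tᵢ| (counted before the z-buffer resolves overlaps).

T0:
  2·area = 8  (B↔C swapped to make it positive)
  edge (8, 6)→(12, 10): d=(4,4) inclusive
  edge (12, 10)→(10, 10): d=(-2,0) inclusive
  edge (10, 10)→(8, 6): d=(-2,-4) inclusive
    (1,0)@(3, 1): e=[0,18,-10] → ·  [on edge]
    (2,1)@(5, 3): e=[0,14,-6] → ·  [on edge]
    (3,2)@(7, 5): e=[0,10,-2] → ·  [on edge]
    (4,3)@(9, 7): e=[0,6,2] → █  [on edge]
    (5,3)@(11, 7): e=[-8,6,10] → ·
    (4,4)@(9, 9): e=[8,2,-2] → ·
    (5,4)@(11, 9): e=[0,2,6] → █  [on edge]
    (6,4)@(13, 9): e=[-8,2,14] → ·
    (5,5)@(11, 11): e=[8,-2,2] → ·
    (6,5)@(13, 11): e=[0,-2,10] → ·  [on edge]
    (7,6)@(15, 13): e=[0,-6,14] → ·  [on edge]
  covered (2 px):
    · · · · · · · ·
    · · · · · · · ·
    · · · · · · · ·
    · · · · █ · · ·
    · · · · · █ · ·
    · · · · · · · ·
    · · · · · · · ·
    · · · · · · · ·
T1:
  2·area = 60
  edge (8, 10)→(16, 4): d=(8,-6) inclusive
  edge (16, 4)→(10, 16): d=(-6,12) inclusive
  edge (10, 16)→(8, 10): d=(-2,-6) inclusive
    (2,0)@(5, 1): e=[-90,150,0] → ·  [on edge]
    (7,2)@(15, 5): e=[2,6,52] → █
    (3,3)@(7, 7): e=[-30,90,0] → ·  [on edge]
    (6,3)@(13, 7): e=[6,18,36] → █
    (7,3)@(15, 7): e=[18,-6,48] → ·
    (5,4)@(11, 9): e=[10,30,20] → █
    (7,4)@(15, 9): e=[34,-18,44] → ·
    (4,5)@(9, 11): e=[14,42,4] → █
    (6,5)@(13, 11): e=[38,-6,28] → ·
    (4,6)@(9, 13): e=[30,30,0] → █  [on edge]
    (6,6)@(13, 13): e=[54,-18,24] → ·
    (4,7)@(9, 15): e=[46,18,-4] → ·
  covered (8 px):
    · · · · · · · ·
    · · · · · · · ·
    · · · · · · · █
    · · · · · · █ ·
    · · · · · █ █ ·
    · · · · █ █ · ·
    · · · · █ █ · ·
    · · · · · · · ·
T2:
  2·area = 2  (B↔C swapped to make it positive)
  edge (8, 10)→(5, 5): d=(-3,-5) inclusive
  edge (5, 5)→(12, 16): d=(7,11) inclusive
  edge (12, 16)→(8, 10): d=(-4,-6) inclusive
    (2,2)@(5, 5): e=[0,0,2] → █  [on edge]
    (3,2)@(7, 5): e=[10,-22,14] → ·
    (2,3)@(5, 7): e=[-6,14,-6] → ·
    (5,7)@(11, 15): e=[0,4,-2] → ·  [on edge]
  covered (1 px):
    · · · · · · · ·
    · · · · · · · ·
    · · █ · · · · ·
    · · · · · · · ·
    · · · · · · · ·
    · · · · · · · ·
    · · · · · · · ·
    · · · · · · · ·

Final: 11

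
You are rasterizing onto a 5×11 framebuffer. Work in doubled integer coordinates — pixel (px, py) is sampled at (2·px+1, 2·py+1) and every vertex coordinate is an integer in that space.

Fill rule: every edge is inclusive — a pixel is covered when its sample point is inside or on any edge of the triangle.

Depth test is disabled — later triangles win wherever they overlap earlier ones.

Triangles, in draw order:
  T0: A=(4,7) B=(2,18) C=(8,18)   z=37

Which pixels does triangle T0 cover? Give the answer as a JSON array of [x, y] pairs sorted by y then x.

T0:
  2·area = 66  (B↔C swapped to make it positive)
  edge (4, 7)→(8, 18): d=(4,11) inclusive
  edge (8, 18)→(2, 18): d=(-6,0) inclusive
  edge (2, 18)→(4, 7): d=(2,-11) inclusive
    (2,5)@(5, 11): e=[5,42,19] → X
    (3,5)@(7, 11): e=[-17,42,41] → .
    (1,6)@(3, 13): e=[35,30,1] → X
    (3,6)@(7, 13): e=[-9,30,45] → .
    (1,7)@(3, 15): e=[43,18,5] → X
    (3,7)@(7, 15): e=[-1,18,49] → .
    (1,8)@(3, 17): e=[51,6,9] → X
    (3,8)@(7, 17): e=[7,6,53] → X
    (4,8)@(9, 17): e=[-15,6,75] → .
    (1,9)@(3, 19): e=[59,-6,13] → .
    (2,9)@(5, 19): e=[37,-6,35] → .
    (3,9)@(7, 19): e=[15,-6,57] → .
  covered (8 px):
    . . . . .
    . . . . .
    . . . . .
    . . . . .
    . . . . .
    . . X . .
    . X X . .
    . X X . .
    . X X X .
    . . . . .
    . . . . .

Result: [[2,5],[1,6],[2,6],[1,7],[2,7],[1,8],[2,8],[3,8]]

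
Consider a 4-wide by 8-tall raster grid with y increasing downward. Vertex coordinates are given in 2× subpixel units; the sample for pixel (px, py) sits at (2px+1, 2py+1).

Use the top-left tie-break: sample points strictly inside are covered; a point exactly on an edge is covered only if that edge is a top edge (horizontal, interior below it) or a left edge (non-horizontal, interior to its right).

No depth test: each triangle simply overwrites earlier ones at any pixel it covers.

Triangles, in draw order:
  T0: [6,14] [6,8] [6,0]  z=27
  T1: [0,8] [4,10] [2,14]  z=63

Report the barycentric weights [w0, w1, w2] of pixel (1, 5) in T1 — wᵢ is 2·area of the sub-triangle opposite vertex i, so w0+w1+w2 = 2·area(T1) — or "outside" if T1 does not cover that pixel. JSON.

T0:
  degenerate (2·area = 0) — covers nothing
T1:
  2·area = 20
  edge (0, 8)→(4, 10): d=(4,2) right/bottom  bias=-1
  edge (4, 10)→(2, 14): d=(-2,4) right/bottom  bias=-1
  edge (2, 14)→(0, 8): d=(-2,-6) top-left  bias=+0
    (0,4)@(1, 9): e=[2,14,4] → █
    (1,4)@(3, 9): e=[-2,6,16] → ·
    (0,5)@(1, 11): e=[10,10,0] → █  [on edge]
    (1,5)@(3, 11): e=[6,2,12] → █
    (2,5)@(5, 11): e=[2,-6,24] → ·
    (0,6)@(1, 13): e=[18,6,-4] → ·
    (1,6)@(3, 13): e=[14,-2,8] → ·
  covered (3 px):
    · · · ·
    · · · ·
    · · · ·
    · · · ·
    █ · · ·
    █ █ · ·
    · · · ·
    · · · ·

Answer: [2,12,6]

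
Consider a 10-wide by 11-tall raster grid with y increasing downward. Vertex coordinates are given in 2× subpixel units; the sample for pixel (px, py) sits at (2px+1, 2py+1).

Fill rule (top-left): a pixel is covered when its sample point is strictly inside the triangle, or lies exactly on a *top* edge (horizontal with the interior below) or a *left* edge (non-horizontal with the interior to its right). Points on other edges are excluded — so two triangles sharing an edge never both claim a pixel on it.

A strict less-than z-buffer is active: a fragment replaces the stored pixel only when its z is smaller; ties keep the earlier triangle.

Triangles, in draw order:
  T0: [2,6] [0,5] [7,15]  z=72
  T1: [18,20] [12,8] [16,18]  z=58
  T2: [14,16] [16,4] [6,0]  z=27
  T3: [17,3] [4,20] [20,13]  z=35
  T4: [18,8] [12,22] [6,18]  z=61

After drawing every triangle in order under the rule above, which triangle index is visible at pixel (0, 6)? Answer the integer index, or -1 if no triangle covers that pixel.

T0:
  2·area = 13  (B↔C swapped to make it positive)
  edge (2, 6)→(7, 15): d=(5,9) right/bottom  bias=-1
  edge (7, 15)→(0, 5): d=(-7,-10) top-left  bias=+0
  edge (0, 5)→(2, 6): d=(2,1) right/bottom  bias=-1
    (1,4)@(3, 9): e=[6,2,5] → #
    (2,4)@(5, 9): e=[-12,22,3] → ·
    (1,5)@(3, 11): e=[16,-12,9] → ·
    (3,7)@(7, 15): e=[0,0,13] → ·  [on edge]
  covered (1 px):
    · · · · · · · · · ·
    · · · · · · · · · ·
    · · · · · · · · · ·
    · · · · · · · · · ·
    · # · · · · · · · ·
    · · · · · · · · · ·
    · · · · · · · · · ·
    · · · · · · · · · ·
    · · · · · · · · · ·
    · · · · · · · · · ·
    · · · · · · · · · ·
T1:
  2·area = 12  (B↔C swapped to make it positive)
  edge (18, 20)→(16, 18): d=(-2,-2) top-left  bias=+0
  edge (16, 18)→(12, 8): d=(-4,-10) top-left  bias=+0
  edge (12, 8)→(18, 20): d=(6,12) right/bottom  bias=-1
    (0,1)@(1, 3): e=[0,-90,102] → ·  [on edge]
    (1,2)@(3, 5): e=[0,-78,90] → ·  [on edge]
    (2,3)@(5, 7): e=[0,-66,78] → ·  [on edge]
    (3,4)@(7, 9): e=[0,-54,66] → ·  [on edge]
    (4,5)@(9, 11): e=[0,-42,54] → ·  [on edge]
    (5,6)@(11, 13): e=[0,-30,42] → ·  [on edge]
    (6,7)@(13, 15): e=[0,-18,30] → ·  [on edge]
    (7,7)@(15, 15): e=[4,2,6] → #
    (8,7)@(17, 15): e=[8,22,-18] → ·
    (7,8)@(15, 17): e=[0,-6,18] → ·  [on edge]
    (8,9)@(17, 19): e=[0,6,6] → #  [on edge]
    (9,9)@(19, 19): e=[4,26,-18] → ·
    (9,10)@(19, 21): e=[0,18,-6] → ·  [on edge]
  covered (2 px):
    · · · · · · · · · ·
    · · · · · · · · · ·
    · · · · · · · · · ·
    · · · · · · · · · ·
    · · · · · · · · · ·
    · · · · · · · · · ·
    · · · · · · · · · ·
    · · · · · · · # · ·
    · · · · · · · · · ·
    · · · · · · · · # ·
    · · · · · · · · · ·
T2:
  2·area = 128  (B↔C swapped to make it positive)
  edge (14, 16)→(6, 0): d=(-8,-16) top-left  bias=+0
  edge (6, 0)→(16, 4): d=(10,4) right/bottom  bias=-1
  edge (16, 4)→(14, 16): d=(-2,12) right/bottom  bias=-1
    (3,0)@(7, 1): e=[8,6,114] → #
    (4,0)@(9, 1): e=[40,-2,90] → ·
    (3,1)@(7, 3): e=[-8,26,110] → ·
    (4,1)@(9, 3): e=[24,18,86] → #
    (5,1)@(11, 3): e=[56,10,62] → #
    (6,1)@(13, 3): e=[88,2,38] → #
    (7,1)@(15, 3): e=[120,-6,14] → ·
    (4,2)@(9, 5): e=[8,38,82] → #
    (7,2)@(15, 5): e=[104,14,10] → #
    (8,2)@(17, 5): e=[136,6,-14] → ·
    (4,3)@(9, 7): e=[-8,58,78] → ·
    (5,3)@(11, 7): e=[24,50,54] → #
  covered (16 px):
    · · · # · · · · · ·
    · · · · # # # · · ·
    · · · · # # # # · ·
    · · · · · # # # · ·
    · · · · · # # # · ·
    · · · · · · # · · ·
    · · · · · · # · · ·
    · · · · · · · · · ·
    · · · · · · · · · ·
    · · · · · · · · · ·
    · · · · · · · · · ·
T3:
  2·area = 181  (B↔C swapped to make it positive)
  edge (17, 3)→(20, 13): d=(3,10) right/bottom  bias=-1
  edge (20, 13)→(4, 20): d=(-16,7) right/bottom  bias=-1
  edge (4, 20)→(17, 3): d=(13,-17) top-left  bias=+0
    (8,1)@(17, 3): e=[0,181,0] → ·  [on edge]
    (8,2)@(17, 5): e=[6,149,26] → #
    (9,2)@(19, 5): e=[-14,135,60] → ·
    (7,3)@(15, 7): e=[32,131,18] → #
    (9,3)@(19, 7): e=[-8,103,86] → ·
    (6,4)@(13, 9): e=[58,113,10] → #
    (9,4)@(19, 9): e=[-2,71,112] → ·
    (5,5)@(11, 11): e=[84,95,2] → #
    (9,5)@(19, 11): e=[4,39,138] → #
    (5,6)@(11, 13): e=[90,63,28] → #
    (4,7)@(9, 15): e=[116,45,20] → #
    (8,7)@(17, 15): e=[36,-11,156] → ·
  covered (23 px):
    · · · · · · · · · ·
    · · · · · · · · · ·
    · · · · · · · · # ·
    · · · · · · · # # ·
    · · · · · · # # # ·
    · · · · · # # # # #
    · · · · · # # # # #
    · · · · # # # # · ·
    · · · # # · · · · ·
    · · # · · · · · · ·
    · · · · · · · · · ·
T4:
  2·area = 108
  edge (18, 8)→(12, 22): d=(-6,14) right/bottom  bias=-1
  edge (12, 22)→(6, 18): d=(-6,-4) top-left  bias=+0
  edge (6, 18)→(18, 8): d=(12,-10) top-left  bias=+0
    (8,4)@(17, 9): e=[8,98,2] → #
    (9,4)@(19, 9): e=[-20,106,22] → ·
    (7,5)@(15, 11): e=[24,78,6] → #
    (8,5)@(17, 11): e=[-4,86,26] → ·
    (6,6)@(13, 13): e=[40,58,10] → #
    (8,6)@(17, 13): e=[-16,74,50] → ·
    (5,7)@(11, 15): e=[56,38,14] → #
    (7,7)@(15, 15): e=[0,54,54] → ·  [on edge]
    (4,8)@(9, 17): e=[72,18,18] → #
    (7,8)@(15, 17): e=[-12,42,78] → ·
    (4,9)@(9, 19): e=[60,6,42] → #
    (7,9)@(15, 19): e=[-24,30,102] → ·
  covered (13 px):
    · · · · · · · · · ·
    · · · · · · · · · ·
    · · · · · · · · · ·
    · · · · · · · · · ·
    · · · · · · · · # ·
    · · · · · · · # · ·
    · · · · · · # # · ·
    · · · · · # # · · ·
    · · · · # # # · · ·
    · · · · # # # · · ·
    · · · · · # · · · ·

Z-buffer (winner per pixel, '.' = empty):
  . . . 2 . . . . . .
  . . . . 2 2 2 . . .
  . . . . 2 2 2 2 3 .
  . . . . . 2 2 2 3 .
  . 0 . . . 2 2 2 3 .
  . . . . . 3 2 3 3 3
  . . . . . 3 2 3 3 3
  . . . . 3 3 3 3 . .
  . . . 3 3 4 4 . . .
  . . 3 . 4 4 4 . 1 .
  . . . . . 4 . . . .

Final: -1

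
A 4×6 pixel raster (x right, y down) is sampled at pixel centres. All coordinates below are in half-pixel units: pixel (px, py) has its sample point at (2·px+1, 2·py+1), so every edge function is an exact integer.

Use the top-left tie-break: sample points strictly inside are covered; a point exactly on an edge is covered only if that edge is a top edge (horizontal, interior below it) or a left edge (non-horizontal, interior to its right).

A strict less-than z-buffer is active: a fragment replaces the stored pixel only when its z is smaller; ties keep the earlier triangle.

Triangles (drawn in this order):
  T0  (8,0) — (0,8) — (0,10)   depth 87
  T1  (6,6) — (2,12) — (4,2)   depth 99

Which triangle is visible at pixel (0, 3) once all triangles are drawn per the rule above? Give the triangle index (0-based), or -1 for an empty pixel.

T0:
  2·area = 16  (B↔C swapped to make it positive)
  edge (8, 0)→(0, 10): d=(-8,10) right/bottom  bias=-1
  edge (0, 10)→(0, 8): d=(0,-2) top-left  bias=+0
  edge (0, 8)→(8, 0): d=(8,-8) top-left  bias=+0
    (3,0)@(7, 1): e=[2,14,0] → █  [on edge]
    (2,1)@(5, 3): e=[6,10,0] → █  [on edge]
    (3,1)@(7, 3): e=[-14,14,16] → ·
    (1,2)@(3, 5): e=[10,6,0] → █  [on edge]
    (2,2)@(5, 5): e=[-10,10,16] → ·
    (0,3)@(1, 7): e=[14,2,0] → █  [on edge]
    (1,3)@(3, 7): e=[-6,6,16] → ·
    (0,4)@(1, 9): e=[-2,2,16] → ·
  covered (4 px):
    · · · █
    · · █ ·
    · █ · ·
    █ · · ·
    · · · ·
    · · · ·
T1:
  2·area = 28
  edge (6, 6)→(2, 12): d=(-4,6) right/bottom  bias=-1
  edge (2, 12)→(4, 2): d=(2,-10) top-left  bias=+0
  edge (4, 2)→(6, 6): d=(2,4) right/bottom  bias=-1
    (2,2)@(5, 5): e=[10,16,2] → █
    (3,2)@(7, 5): e=[-2,36,-6] → ·
    (1,3)@(3, 7): e=[14,0,14] → █  [on edge]
    (3,3)@(7, 7): e=[-10,40,-2] → ·
    (1,4)@(3, 9): e=[6,4,18] → █
    (2,4)@(5, 9): e=[-6,24,10] → ·
    (1,5)@(3, 11): e=[-2,8,22] → ·
  covered (4 px):
    · · · ·
    · · · ·
    · · █ ·
    · █ █ ·
    · █ · ·
    · · · ·

Z-buffer (winner per pixel, '.' = empty):
  . . . 0
  . . 0 .
  . 0 1 .
  0 1 1 .
  . 1 . .
  . . . .

Result: 0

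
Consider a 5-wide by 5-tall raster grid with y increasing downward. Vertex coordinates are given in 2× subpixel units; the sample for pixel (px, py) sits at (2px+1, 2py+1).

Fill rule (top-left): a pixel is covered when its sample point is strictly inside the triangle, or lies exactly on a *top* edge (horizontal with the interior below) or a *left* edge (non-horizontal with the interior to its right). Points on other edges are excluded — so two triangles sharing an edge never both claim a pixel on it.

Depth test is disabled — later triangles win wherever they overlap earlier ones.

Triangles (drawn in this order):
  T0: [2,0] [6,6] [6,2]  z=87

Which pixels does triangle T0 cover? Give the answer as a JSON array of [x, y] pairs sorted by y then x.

T0:
  2·area = 16  (B↔C swapped to make it positive)
  edge (2, 0)→(6, 2): d=(4,2) right/bottom  bias=-1
  edge (6, 2)→(6, 6): d=(0,4) right/bottom  bias=-1
  edge (6, 6)→(2, 0): d=(-4,-6) top-left  bias=+0
    (1,0)@(3, 1): e=[2,12,2] → X
    (2,0)@(5, 1): e=[-2,4,14] → .
    (1,1)@(3, 3): e=[10,12,-6] → .
    (2,1)@(5, 3): e=[6,4,6] → X
    (3,1)@(7, 3): e=[2,-4,18] → .
    (2,2)@(5, 5): e=[14,4,-2] → .
  covered (2 px):
    . X . . .
    . . X . .
    . . . . .
    . . . . .
    . . . . .

Answer: [[1,0],[2,1]]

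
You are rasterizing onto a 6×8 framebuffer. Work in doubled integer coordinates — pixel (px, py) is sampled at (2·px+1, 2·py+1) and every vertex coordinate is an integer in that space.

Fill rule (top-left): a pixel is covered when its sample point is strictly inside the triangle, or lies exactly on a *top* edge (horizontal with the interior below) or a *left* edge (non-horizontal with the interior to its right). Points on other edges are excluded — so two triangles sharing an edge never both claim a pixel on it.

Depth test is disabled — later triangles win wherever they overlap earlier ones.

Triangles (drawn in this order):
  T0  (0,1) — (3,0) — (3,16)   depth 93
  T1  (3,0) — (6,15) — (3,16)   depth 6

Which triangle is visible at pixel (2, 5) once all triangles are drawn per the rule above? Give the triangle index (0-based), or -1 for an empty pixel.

T0:
  2·area = 48
  edge (0, 1)→(3, 0): d=(3,-1) top-left  bias=+0
  edge (3, 0)→(3, 16): d=(0,16) right/bottom  bias=-1
  edge (3, 16)→(0, 1): d=(-3,-15) top-left  bias=+0
    (0,0)@(1, 1): e=[1,32,15] → #
    (1,0)@(3, 1): e=[3,0,45] → ·  [on edge]
    (0,1)@(1, 3): e=[7,32,9] → #
    (1,1)@(3, 3): e=[9,0,39] → ·  [on edge]
    (0,2)@(1, 5): e=[13,32,3] → #
    (1,2)@(3, 5): e=[15,0,33] → ·  [on edge]
    (0,3)@(1, 7): e=[19,32,-3] → ·
    (1,3)@(3, 7): e=[21,0,27] → ·  [on edge]
    (1,4)@(3, 9): e=[27,0,21] → ·  [on edge]
    (1,5)@(3, 11): e=[33,0,15] → ·  [on edge]
    (1,6)@(3, 13): e=[39,0,9] → ·  [on edge]
    (1,7)@(3, 15): e=[45,0,3] → ·  [on edge]
  covered (3 px):
    # · · · · ·
    # · · · · ·
    # · · · · ·
    · · · · · ·
    · · · · · ·
    · · · · · ·
    · · · · · ·
    · · · · · ·
T1:
  2·area = 48
  edge (3, 0)→(6, 15): d=(3,15) right/bottom  bias=-1
  edge (6, 15)→(3, 16): d=(-3,1) right/bottom  bias=-1
  edge (3, 16)→(3, 0): d=(0,-16) top-left  bias=+0
    (1,0)@(3, 1): e=[3,45,0] → #  [on edge]
    (2,0)@(5, 1): e=[-27,43,32] → ·
    (1,1)@(3, 3): e=[9,39,0] → #  [on edge]
    (2,1)@(5, 3): e=[-21,37,32] → ·
    (1,2)@(3, 5): e=[15,33,0] → #  [on edge]
    (2,2)@(5, 5): e=[-15,31,32] → ·
    (1,3)@(3, 7): e=[21,27,0] → #  [on edge]
    (2,3)@(5, 7): e=[-9,25,32] → ·
    (1,4)@(3, 9): e=[27,21,0] → #  [on edge]
    (2,4)@(5, 9): e=[-3,19,32] → ·
    (1,5)@(3, 11): e=[33,15,0] → #  [on edge]
    (2,5)@(5, 11): e=[3,13,32] → #
    (1,6)@(3, 13): e=[39,9,0] → #  [on edge]
    (1,7)@(3, 15): e=[45,3,0] → #  [on edge]
  covered (11 px):
    · # · · · ·
    · # · · · ·
    · # · · · ·
    · # · · · ·
    · # · · · ·
    · # # · · ·
    · # # · · ·
    · # # · · ·

Z-buffer (winner per pixel, '.' = empty):
  0 1 . . . .
  0 1 . . . .
  0 1 . . . .
  . 1 . . . .
  . 1 . . . .
  . 1 1 . . .
  . 1 1 . . .
  . 1 1 . . .

Final: 1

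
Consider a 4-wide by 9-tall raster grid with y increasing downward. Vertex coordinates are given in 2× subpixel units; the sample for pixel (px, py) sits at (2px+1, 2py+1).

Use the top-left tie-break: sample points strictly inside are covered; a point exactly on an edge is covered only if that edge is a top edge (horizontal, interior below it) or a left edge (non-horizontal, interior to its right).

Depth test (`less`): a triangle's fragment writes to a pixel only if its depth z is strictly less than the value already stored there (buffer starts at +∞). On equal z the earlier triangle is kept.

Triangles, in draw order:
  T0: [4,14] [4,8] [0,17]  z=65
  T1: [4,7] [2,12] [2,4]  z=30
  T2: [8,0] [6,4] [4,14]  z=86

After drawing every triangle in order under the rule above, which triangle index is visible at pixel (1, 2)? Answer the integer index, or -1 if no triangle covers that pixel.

T0:
  2·area = 24  (B↔C swapped to make it positive)
  edge (4, 14)→(0, 17): d=(-4,3) right/bottom  bias=-1
  edge (0, 17)→(4, 8): d=(4,-9) top-left  bias=+0
  edge (4, 8)→(4, 14): d=(0,6) right/bottom  bias=-1
    (1,5)@(3, 11): e=[15,3,6] → #
    (2,5)@(5, 11): e=[9,21,-6] → ·
    (1,6)@(3, 13): e=[7,11,6] → #
    (2,6)@(5, 13): e=[1,29,-6] → ·
    (0,7)@(1, 15): e=[5,1,18] → #
    (1,7)@(3, 15): e=[-1,19,6] → ·
    (0,8)@(1, 17): e=[-3,9,18] → ·
  covered (3 px):
    · · · ·
    · · · ·
    · · · ·
    · · · ·
    · · · ·
    · # · ·
    · # · ·
    # · · ·
    · · · ·
T1:
  2·area = 16
  edge (4, 7)→(2, 12): d=(-2,5) right/bottom  bias=-1
  edge (2, 12)→(2, 4): d=(0,-8) top-left  bias=+0
  edge (2, 4)→(4, 7): d=(2,3) right/bottom  bias=-1
    (1,3)@(3, 7): e=[5,8,3] → #
    (2,3)@(5, 7): e=[-5,24,-3] → ·
    (1,4)@(3, 9): e=[1,8,7] → #
    (2,4)@(5, 9): e=[-9,24,1] → ·
    (1,5)@(3, 11): e=[-3,8,11] → ·
  covered (2 px):
    · · · ·
    · · · ·
    · · · ·
    · # · ·
    · # · ·
    · · · ·
    · · · ·
    · · · ·
    · · · ·
T2:
  2·area = 12  (B↔C swapped to make it positive)
  edge (8, 0)→(4, 14): d=(-4,14) right/bottom  bias=-1
  edge (4, 14)→(6, 4): d=(2,-10) top-left  bias=+0
  edge (6, 4)→(8, 0): d=(2,-4) top-left  bias=+0
    (3,1)@(7, 3): e=[2,8,2] → #
    (3,2)@(7, 5): e=[-6,12,6] → ·
    (2,4)@(5, 9): e=[6,0,6] → #  [on edge]
    (3,4)@(7, 9): e=[-22,20,14] → ·
    (2,5)@(5, 11): e=[-2,4,10] → ·
  covered (2 px):
    · · · ·
    · · · #
    · · · ·
    · · · ·
    · · # ·
    · · · ·
    · · · ·
    · · · ·
    · · · ·

Z-buffer (winner per pixel, '.' = empty):
  . . . .
  . . . 2
  . . . .
  . 1 . .
  . 1 2 .
  . 0 . .
  . 0 . .
  0 . . .
  . . . .

Result: -1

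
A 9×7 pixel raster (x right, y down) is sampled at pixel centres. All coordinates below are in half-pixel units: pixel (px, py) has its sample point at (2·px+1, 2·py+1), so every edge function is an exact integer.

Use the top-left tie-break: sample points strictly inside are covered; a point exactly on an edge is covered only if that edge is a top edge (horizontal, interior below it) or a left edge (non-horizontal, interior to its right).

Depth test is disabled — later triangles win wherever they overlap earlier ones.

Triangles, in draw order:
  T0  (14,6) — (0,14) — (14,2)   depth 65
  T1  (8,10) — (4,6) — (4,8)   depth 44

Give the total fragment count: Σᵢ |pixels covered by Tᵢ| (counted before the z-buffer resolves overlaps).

T0:
  2·area = 56
  edge (14, 6)→(0, 14): d=(-14,8) right/bottom  bias=-1
  edge (0, 14)→(14, 2): d=(14,-12) top-left  bias=+0
  edge (14, 2)→(14, 6): d=(0,4) right/bottom  bias=-1
    (6,1)@(13, 3): e=[50,2,4] → X
    (7,1)@(15, 3): e=[34,26,-4] → .
    (5,2)@(11, 5): e=[38,6,12] → X
    (7,2)@(15, 5): e=[6,54,-4] → .
    (4,3)@(9, 7): e=[26,10,20] → X
    (6,3)@(13, 7): e=[-6,58,4] → .
    (3,4)@(7, 9): e=[14,14,28] → X
    (4,4)@(9, 9): e=[-2,38,20] → .
    (5,4)@(11, 9): e=[-18,62,12] → .
    (2,5)@(5, 11): e=[2,18,36] → X
    (3,5)@(7, 11): e=[-14,42,28] → .
    (2,6)@(5, 13): e=[-26,46,36] → .
  covered (7 px):
    . . . . . . . . .
    . . . . . . X . .
    . . . . . X X . .
    . . . . X X . . .
    . . . X . . . . .
    . . X . . . . . .
    . . . . . . . . .
T1:
  2·area = 8  (B↔C swapped to make it positive)
  edge (8, 10)→(4, 8): d=(-4,-2) top-left  bias=+0
  edge (4, 8)→(4, 6): d=(0,-2) top-left  bias=+0
  edge (4, 6)→(8, 10): d=(4,4) right/bottom  bias=-1
    (0,1)@(1, 3): e=[14,-6,0] → .  [on edge]
    (1,2)@(3, 5): e=[10,-2,0] → .  [on edge]
    (2,3)@(5, 7): e=[6,2,0] → .  [on edge]
    (3,4)@(7, 9): e=[2,6,0] → .  [on edge]
    (4,5)@(9, 11): e=[-2,10,0] → .  [on edge]
    (5,6)@(11, 13): e=[-6,14,0] → .  [on edge]
  covered (0 px):
    . . . . . . . . .
    . . . . . . . . .
    . . . . . . . . .
    . . . . . . . . .
    . . . . . . . . .
    . . . . . . . . .
    . . . . . . . . .

Result: 7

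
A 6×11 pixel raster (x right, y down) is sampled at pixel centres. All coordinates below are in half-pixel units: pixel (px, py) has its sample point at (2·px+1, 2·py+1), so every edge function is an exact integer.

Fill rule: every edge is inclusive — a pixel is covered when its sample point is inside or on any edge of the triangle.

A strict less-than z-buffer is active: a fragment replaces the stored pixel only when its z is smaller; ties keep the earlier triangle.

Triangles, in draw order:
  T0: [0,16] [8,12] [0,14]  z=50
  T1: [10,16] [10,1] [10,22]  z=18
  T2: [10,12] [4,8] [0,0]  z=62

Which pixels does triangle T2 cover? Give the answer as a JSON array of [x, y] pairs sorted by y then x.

T0:
  2·area = 16  (B↔C swapped to make it positive)
  edge (0, 16)→(0, 14): d=(0,-2) inclusive
  edge (0, 14)→(8, 12): d=(8,-2) inclusive
  edge (8, 12)→(0, 16): d=(-8,4) inclusive
    (2,6)@(5, 13): e=[10,2,4] → X
    (3,6)@(7, 13): e=[14,6,-4] → .
    (0,7)@(1, 15): e=[2,10,4] → X
    (1,7)@(3, 15): e=[6,14,-4] → .
    (2,7)@(5, 15): e=[10,18,-12] → .
    (0,8)@(1, 17): e=[2,26,-12] → .
  covered (2 px):
    . . . . . .
    . . . . . .
    . . . . . .
    . . . . . .
    . . . . . .
    . . . . . .
    . . X . . .
    X . . . . .
    . . . . . .
    . . . . . .
    . . . . . .
T1:
  degenerate (2·area = 0) — covers nothing
T2:
  2·area = 32
  edge (10, 12)→(4, 8): d=(-6,-4) inclusive
  edge (4, 8)→(0, 0): d=(-4,-8) inclusive
  edge (0, 0)→(10, 12): d=(10,12) inclusive
    (1,2)@(3, 5): e=[14,4,14] → X
    (2,2)@(5, 5): e=[22,20,-10] → .
    (1,3)@(3, 7): e=[2,-4,34] → .
    (2,3)@(5, 7): e=[10,12,10] → X
    (3,3)@(7, 7): e=[18,28,-14] → .
    (2,4)@(5, 9): e=[-2,4,30] → .
    (3,4)@(7, 9): e=[6,20,6] → X
    (4,4)@(9, 9): e=[14,36,-18] → .
    (3,5)@(7, 11): e=[-6,12,26] → .
    (4,5)@(9, 11): e=[2,28,2] → X
    (5,5)@(11, 11): e=[10,44,-22] → .
    (4,6)@(9, 13): e=[-10,20,22] → .
  covered (4 px):
    . . . . . .
    . . . . . .
    . X . . . .
    . . X . . .
    . . . X . .
    . . . . X .
    . . . . . .
    . . . . . .
    . . . . . .
    . . . . . .
    . . . . . .

Answer: [[1,2],[2,3],[3,4],[4,5]]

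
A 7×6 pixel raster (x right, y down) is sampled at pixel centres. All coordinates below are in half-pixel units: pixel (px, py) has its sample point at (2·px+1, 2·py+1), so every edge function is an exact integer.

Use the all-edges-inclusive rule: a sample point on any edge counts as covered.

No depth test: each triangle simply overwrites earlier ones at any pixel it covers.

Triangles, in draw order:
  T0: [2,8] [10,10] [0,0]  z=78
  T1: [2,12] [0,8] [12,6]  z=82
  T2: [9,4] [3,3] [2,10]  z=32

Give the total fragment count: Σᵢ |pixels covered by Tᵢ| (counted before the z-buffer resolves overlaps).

T0:
  2·area = 60  (B↔C swapped to make it positive)
  edge (2, 8)→(0, 0): d=(-2,-8) inclusive
  edge (0, 0)→(10, 10): d=(10,10) inclusive
  edge (10, 10)→(2, 8): d=(-8,-2) inclusive
    (0,0)@(1, 1): e=[6,0,54] → X  [on edge]
    (1,0)@(3, 1): e=[22,-20,58] → .
    (0,1)@(1, 3): e=[2,20,38] → X
    (1,1)@(3, 3): e=[18,0,42] → X  [on edge]
    (2,1)@(5, 3): e=[34,-20,46] → .
    (0,2)@(1, 5): e=[-2,40,22] → .
    (1,2)@(3, 5): e=[14,20,26] → X
    (2,2)@(5, 5): e=[30,0,30] → X  [on edge]
    (3,2)@(7, 5): e=[46,-20,34] → .
    (1,3)@(3, 7): e=[10,40,10] → X
    (3,3)@(7, 7): e=[42,0,18] → X  [on edge]
    (4,3)@(9, 7): e=[58,-20,22] → .
    (4,4)@(9, 9): e=[54,0,6] → X  [on edge]
    (5,5)@(11, 11): e=[66,0,-6] → .  [on edge]
  covered (10 px):
    X . . . . . .
    X X . . . . .
    . X X . . . .
    . X X X . . .
    . . . X X . .
    . . . . . . .
T1:
  2·area = 52
  edge (2, 12)→(0, 8): d=(-2,-4) inclusive
  edge (0, 8)→(12, 6): d=(12,-2) inclusive
  edge (12, 6)→(2, 12): d=(-10,6) inclusive
    (3,3)@(7, 7): e=[30,2,20] → X
    (4,3)@(9, 7): e=[38,6,8] → X
    (5,3)@(11, 7): e=[46,10,-4] → .
    (0,4)@(1, 9): e=[2,14,36] → X
    (1,4)@(3, 9): e=[10,18,24] → X
    (2,4)@(5, 9): e=[18,22,12] → X
    (3,4)@(7, 9): e=[26,26,0] → X  [on edge]
    (4,4)@(9, 9): e=[34,30,-12] → .
    (0,5)@(1, 11): e=[-2,38,16] → .
    (1,5)@(3, 11): e=[6,42,4] → X
    (2,5)@(5, 11): e=[14,46,-8] → .
    (3,5)@(7, 11): e=[22,50,-20] → .
  covered (7 px):
    . . . . . . .
    . . . . . . .
    . . . . . . .
    . . . X X . .
    X X X X . . .
    . X . . . . .
T2:
  2·area = 43  (B↔C swapped to make it positive)
  edge (9, 4)→(2, 10): d=(-7,6) inclusive
  edge (2, 10)→(3, 3): d=(1,-7) inclusive
  edge (3, 3)→(9, 4): d=(6,1) inclusive
    (1,1)@(3, 3): e=[43,0,0] → X  [on edge]
    (2,1)@(5, 3): e=[31,14,-2] → .
    (1,2)@(3, 5): e=[29,2,12] → X
    (2,2)@(5, 5): e=[17,16,10] → X
    (3,2)@(7, 5): e=[5,30,8] → X
    (4,2)@(9, 5): e=[-7,44,6] → .
    (1,3)@(3, 7): e=[15,4,24] → X
    (3,3)@(7, 7): e=[-9,32,20] → .
    (1,4)@(3, 9): e=[1,6,36] → X
    (2,4)@(5, 9): e=[-11,20,34] → .
    (1,5)@(3, 11): e=[-13,8,48] → .
  covered (7 px):
    . . . . . . .
    . X . . . . .
    . X X X . . .
    . X X . . . .
    . X . . . . .
    . . . . . . .

Result: 24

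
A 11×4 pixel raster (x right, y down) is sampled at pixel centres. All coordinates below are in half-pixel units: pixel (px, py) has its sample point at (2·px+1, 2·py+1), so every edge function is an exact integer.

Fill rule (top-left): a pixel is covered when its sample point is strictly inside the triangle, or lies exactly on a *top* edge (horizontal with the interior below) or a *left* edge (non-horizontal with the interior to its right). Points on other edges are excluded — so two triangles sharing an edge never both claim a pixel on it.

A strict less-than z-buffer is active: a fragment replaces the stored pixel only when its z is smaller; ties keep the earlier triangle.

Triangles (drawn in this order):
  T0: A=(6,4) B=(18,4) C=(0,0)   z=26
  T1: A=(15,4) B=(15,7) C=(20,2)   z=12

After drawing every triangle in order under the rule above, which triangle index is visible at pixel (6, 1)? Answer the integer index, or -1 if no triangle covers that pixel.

T0:
  2·area = 48  (B↔C swapped to make it positive)
  edge (6, 4)→(0, 0): d=(-6,-4) top-left  bias=+0
  edge (0, 0)→(18, 4): d=(18,4) right/bottom  bias=-1
  edge (18, 4)→(6, 4): d=(-12,0) right/bottom  bias=-1
    (1,0)@(3, 1): e=[6,6,36] → X
    (2,0)@(5, 1): e=[14,-2,36] → .
    (1,1)@(3, 3): e=[-6,42,12] → .
    (2,1)@(5, 3): e=[2,34,12] → X
    (3,1)@(7, 3): e=[10,26,12] → X
    (4,1)@(9, 3): e=[18,18,12] → X
    (5,1)@(11, 3): e=[26,10,12] → X
    (6,1)@(13, 3): e=[34,2,12] → X
    (7,1)@(15, 3): e=[42,-6,12] → .
    (2,2)@(5, 5): e=[-10,70,-12] → .
    (3,2)@(7, 5): e=[-2,62,-12] → .
    (4,2)@(9, 5): e=[6,54,-12] → .
  covered (6 px):
    . X . . . . . . . . .
    . . X X X X X . . . .
    . . . . . . . . . . .
    . . . . . . . . . . .
T1:
  2·area = 15  (B↔C swapped to make it positive)
  edge (15, 4)→(20, 2): d=(5,-2) top-left  bias=+0
  edge (20, 2)→(15, 7): d=(-5,5) right/bottom  bias=-1
  edge (15, 7)→(15, 4): d=(0,-3) top-left  bias=+0
    (7,0)@(15, 1): e=[-15,30,0] → .  [on edge]
    (10,0)@(21, 1): e=[-3,0,18] → .  [on edge]
    (7,1)@(15, 3): e=[-5,20,0] → .  [on edge]
    (9,1)@(19, 3): e=[3,0,12] → .  [on edge]
    (7,2)@(15, 5): e=[5,10,0] → X  [on edge]
    (8,2)@(17, 5): e=[9,0,6] → .  [on edge]
    (7,3)@(15, 7): e=[15,0,0] → .  [on edge]
  covered (1 px):
    . . . . . . . . . . .
    . . . . . . . . . . .
    . . . . . . . X . . .
    . . . . . . . . . . .

Z-buffer (winner per pixel, '.' = empty):
  . 0 . . . . . . . . .
  . . 0 0 0 0 0 . . . .
  . . . . . . . 1 . . .
  . . . . . . . . . . .

Result: 0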